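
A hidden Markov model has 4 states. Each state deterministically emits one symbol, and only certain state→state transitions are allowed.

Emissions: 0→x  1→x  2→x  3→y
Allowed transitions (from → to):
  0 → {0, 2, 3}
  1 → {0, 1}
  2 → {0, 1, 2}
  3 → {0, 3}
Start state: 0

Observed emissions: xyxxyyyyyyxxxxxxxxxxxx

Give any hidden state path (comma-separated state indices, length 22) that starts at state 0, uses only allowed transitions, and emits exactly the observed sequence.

  pos 0: x in {0,1,2}, choose 0; start
  pos 1: y in {3}, choose 3; 0->3 ok
  pos 2: x in {0,1,2}, choose 0; 3->0 ok
  pos 3: x in {0,1,2}, choose 0; 0->0 ok
  pos 4: y in {3}, choose 3; 0->3 ok
  pos 5: y in {3}, choose 3; 3->3 ok
  pos 6: y in {3}, choose 3; 3->3 ok
  pos 7: y in {3}, choose 3; 3->3 ok
  pos 8: y in {3}, choose 3; 3->3 ok
  pos 9: y in {3}, choose 3; 3->3 ok
  pos 10: x in {0,1,2}, choose 0; 3->0 ok
  pos 11: x in {0,1,2}, choose 0; 0->0 ok
  pos 12: x in {0,1,2}, choose 2; 0->2 ok
  pos 13: x in {0,1,2}, choose 1; 2->1 ok
  pos 14: x in {0,1,2}, choose 1; 1->1 ok
  pos 15: x in {0,1,2}, choose 1; 1->1 ok
  pos 16: x in {0,1,2}, choose 1; 1->1 ok
  pos 17: x in {0,1,2}, choose 1; 1->1 ok
  pos 18: x in {0,1,2}, choose 1; 1->1 ok
  pos 19: x in {0,1,2}, choose 0; 1->0 ok
  pos 20: x in {0,1,2}, choose 2; 0->2 ok
  pos 21: x in {0,1,2}, choose 2; 2->2 ok

0,3,0,0,3,3,3,3,3,3,0,0,2,1,1,1,1,1,1,0,2,2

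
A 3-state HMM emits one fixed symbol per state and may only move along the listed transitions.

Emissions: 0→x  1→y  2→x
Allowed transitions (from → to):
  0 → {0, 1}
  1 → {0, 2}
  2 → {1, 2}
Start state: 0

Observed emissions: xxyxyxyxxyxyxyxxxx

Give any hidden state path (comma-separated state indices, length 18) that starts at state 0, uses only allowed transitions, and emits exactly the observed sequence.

  [0] x  {0,2}  => 0  start
  [1] x  {0,2}  => 0  0->0 ok
  [2] y  {1}  => 1  0->1 ok
  [3] x  {0,2}  => 2  1->2 ok
  [4] y  {1}  => 1  2->1 ok
  [5] x  {0,2}  => 2  1->2 ok
  [6] y  {1}  => 1  2->1 ok
  [7] x  {0,2}  => 0  1->0 ok
  [8] x  {0,2}  => 0  0->0 ok
  [9] y  {1}  => 1  0->1 ok
  [10] x  {0,2}  => 2  1->2 ok
  [11] y  {1}  => 1  2->1 ok
  [12] x  {0,2}  => 2  1->2 ok
  [13] y  {1}  => 1  2->1 ok
  [14] x  {0,2}  => 0  1->0 ok
  [15] x  {0,2}  => 0  0->0 ok
  [16] x  {0,2}  => 0  0->0 ok
  [17] x  {0,2}  => 0  0->0 ok

0,0,1,2,1,2,1,0,0,1,2,1,2,1,0,0,0,0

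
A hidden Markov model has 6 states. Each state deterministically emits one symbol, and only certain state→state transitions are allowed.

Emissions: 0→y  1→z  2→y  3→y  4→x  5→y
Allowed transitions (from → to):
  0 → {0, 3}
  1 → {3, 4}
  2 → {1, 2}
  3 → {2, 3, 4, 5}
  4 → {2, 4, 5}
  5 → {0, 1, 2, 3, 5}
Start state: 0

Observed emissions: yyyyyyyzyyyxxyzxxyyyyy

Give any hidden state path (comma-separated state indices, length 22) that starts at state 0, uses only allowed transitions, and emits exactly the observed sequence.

  t0 'y' -> {0,2,3,5}, take 0 (start)
  t1 'y' -> {0,2,3,5}, take 0 (0->0 ok)
  t2 'y' -> {0,2,3,5}, take 0 (0->0 ok)
  t3 'y' -> {0,2,3,5}, take 3 (0->3 ok)
  t4 'y' -> {0,2,3,5}, take 3 (3->3 ok)
  t5 'y' -> {0,2,3,5}, take 5 (3->5 ok)
  t6 'y' -> {0,2,3,5}, take 5 (5->5 ok)
  t7 'z' -> {1}, take 1 (5->1 ok)
  t8 'y' -> {0,2,3,5}, take 3 (1->3 ok)
  t9 'y' -> {0,2,3,5}, take 5 (3->5 ok)
  t10 'y' -> {0,2,3,5}, take 3 (5->3 ok)
  t11 'x' -> {4}, take 4 (3->4 ok)
  t12 'x' -> {4}, take 4 (4->4 ok)
  t13 'y' -> {0,2,3,5}, take 2 (4->2 ok)
  t14 'z' -> {1}, take 1 (2->1 ok)
  t15 'x' -> {4}, take 4 (1->4 ok)
  t16 'x' -> {4}, take 4 (4->4 ok)
  t17 'y' -> {0,2,3,5}, take 5 (4->5 ok)
  t18 'y' -> {0,2,3,5}, take 5 (5->5 ok)
  t19 'y' -> {0,2,3,5}, take 3 (5->3 ok)
  t20 'y' -> {0,2,3,5}, take 5 (3->5 ok)
  t21 'y' -> {0,2,3,5}, take 0 (5->0 ok)

0,0,0,3,3,5,5,1,3,5,3,4,4,2,1,4,4,5,5,3,5,0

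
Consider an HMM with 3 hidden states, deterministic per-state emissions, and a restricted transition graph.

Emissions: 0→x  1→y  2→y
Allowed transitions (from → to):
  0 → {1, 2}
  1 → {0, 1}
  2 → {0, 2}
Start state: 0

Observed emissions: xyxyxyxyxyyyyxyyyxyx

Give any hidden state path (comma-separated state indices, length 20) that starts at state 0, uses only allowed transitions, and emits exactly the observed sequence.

0,2,0,1,0,2,0,2,0,1,1,1,1,0,1,1,1,0,2,0

  pos 0: x in {0}, choose 0; start
  pos 1: y in {1,2}, choose 2; 0->2 ok
  pos 2: x in {0}, choose 0; 2->0 ok
  pos 3: y in {1,2}, choose 1; 0->1 ok
  pos 4: x in {0}, choose 0; 1->0 ok
  pos 5: y in {1,2}, choose 2; 0->2 ok
  pos 6: x in {0}, choose 0; 2->0 ok
  pos 7: y in {1,2}, choose 2; 0->2 ok
  pos 8: x in {0}, choose 0; 2->0 ok
  pos 9: y in {1,2}, choose 1; 0->1 ok
  pos 10: y in {1,2}, choose 1; 1->1 ok
  pos 11: y in {1,2}, choose 1; 1->1 ok
  pos 12: y in {1,2}, choose 1; 1->1 ok
  pos 13: x in {0}, choose 0; 1->0 ok
  pos 14: y in {1,2}, choose 1; 0->1 ok
  pos 15: y in {1,2}, choose 1; 1->1 ok
  pos 16: y in {1,2}, choose 1; 1->1 ok
  pos 17: x in {0}, choose 0; 1->0 ok
  pos 18: y in {1,2}, choose 2; 0->2 ok
  pos 19: x in {0}, choose 0; 2->0 ok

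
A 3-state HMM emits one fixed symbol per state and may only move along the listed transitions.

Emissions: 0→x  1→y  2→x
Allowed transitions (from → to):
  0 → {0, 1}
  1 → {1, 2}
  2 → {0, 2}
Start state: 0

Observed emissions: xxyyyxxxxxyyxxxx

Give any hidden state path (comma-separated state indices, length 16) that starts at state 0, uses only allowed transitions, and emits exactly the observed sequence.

  pos 0: x in {0,2}, choose 0; start
  pos 1: x in {0,2}, choose 0; 0->0 ok
  pos 2: y in {1}, choose 1; 0->1 ok
  pos 3: y in {1}, choose 1; 1->1 ok
  pos 4: y in {1}, choose 1; 1->1 ok
  pos 5: x in {0,2}, choose 2; 1->2 ok
  pos 6: x in {0,2}, choose 2; 2->2 ok
  pos 7: x in {0,2}, choose 2; 2->2 ok
  pos 8: x in {0,2}, choose 0; 2->0 ok
  pos 9: x in {0,2}, choose 0; 0->0 ok
  pos 10: y in {1}, choose 1; 0->1 ok
  pos 11: y in {1}, choose 1; 1->1 ok
  pos 12: x in {0,2}, choose 2; 1->2 ok
  pos 13: x in {0,2}, choose 2; 2->2 ok
  pos 14: x in {0,2}, choose 2; 2->2 ok
  pos 15: x in {0,2}, choose 0; 2->0 ok

0,0,1,1,1,2,2,2,0,0,1,1,2,2,2,0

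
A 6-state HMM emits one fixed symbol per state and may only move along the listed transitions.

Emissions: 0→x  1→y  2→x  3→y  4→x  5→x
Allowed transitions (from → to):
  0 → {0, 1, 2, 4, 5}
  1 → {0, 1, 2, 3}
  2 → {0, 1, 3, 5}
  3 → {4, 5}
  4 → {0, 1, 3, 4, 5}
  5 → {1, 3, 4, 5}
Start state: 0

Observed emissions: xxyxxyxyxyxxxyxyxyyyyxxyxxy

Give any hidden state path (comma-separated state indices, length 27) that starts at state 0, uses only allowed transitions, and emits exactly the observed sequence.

  [0] x  {0,2,4,5}  => 0  start
  [1] x  {0,2,4,5}  => 4  0->4 ok
  [2] y  {1,3}  => 3  4->3 ok
  [3] x  {0,2,4,5}  => 5  3->5 ok
  [4] x  {0,2,4,5}  => 4  5->4 ok
  [5] y  {1,3}  => 3  4->3 ok
  [6] x  {0,2,4,5}  => 5  3->5 ok
  [7] y  {1,3}  => 3  5->3 ok
  [8] x  {0,2,4,5}  => 5  3->5 ok
  [9] y  {1,3}  => 3  5->3 ok
  [10] x  {0,2,4,5}  => 5  3->5 ok
  [11] x  {0,2,4,5}  => 5  5->5 ok
  [12] x  {0,2,4,5}  => 5  5->5 ok
  [13] y  {1,3}  => 3  5->3 ok
  [14] x  {0,2,4,5}  => 5  3->5 ok
  [15] y  {1,3}  => 3  5->3 ok
  [16] x  {0,2,4,5}  => 5  3->5 ok
  [17] y  {1,3}  => 1  5->1 ok
  [18] y  {1,3}  => 1  1->1 ok
  [19] y  {1,3}  => 1  1->1 ok
  [20] y  {1,3}  => 3  1->3 ok
  [21] x  {0,2,4,5}  => 4  3->4 ok
  [22] x  {0,2,4,5}  => 4  4->4 ok
  [23] y  {1,3}  => 1  4->1 ok
  [24] x  {0,2,4,5}  => 0  1->0 ok
  [25] x  {0,2,4,5}  => 5  0->5 ok
  [26] y  {1,3}  => 3  5->3 ok

0,4,3,5,4,3,5,3,5,3,5,5,5,3,5,3,5,1,1,1,3,4,4,1,0,5,3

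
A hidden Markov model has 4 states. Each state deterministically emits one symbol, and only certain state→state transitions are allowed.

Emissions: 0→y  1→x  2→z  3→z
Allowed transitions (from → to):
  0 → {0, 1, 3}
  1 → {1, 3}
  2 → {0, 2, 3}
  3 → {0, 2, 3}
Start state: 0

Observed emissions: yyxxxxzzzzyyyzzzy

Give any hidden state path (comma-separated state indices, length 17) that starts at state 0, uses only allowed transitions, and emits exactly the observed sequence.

  [0] y  {0}  => 0  start
  [1] y  {0}  => 0  0->0 ok
  [2] x  {1}  => 1  0->1 ok
  [3] x  {1}  => 1  1->1 ok
  [4] x  {1}  => 1  1->1 ok
  [5] x  {1}  => 1  1->1 ok
  [6] z  {2,3}  => 3  1->3 ok
  [7] z  {2,3}  => 2  3->2 ok
  [8] z  {2,3}  => 2  2->2 ok
  [9] z  {2,3}  => 2  2->2 ok
  [10] y  {0}  => 0  2->0 ok
  [11] y  {0}  => 0  0->0 ok
  [12] y  {0}  => 0  0->0 ok
  [13] z  {2,3}  => 3  0->3 ok
  [14] z  {2,3}  => 2  3->2 ok
  [15] z  {2,3}  => 3  2->3 ok
  [16] y  {0}  => 0  3->0 ok

0,0,1,1,1,1,3,2,2,2,0,0,0,3,2,3,0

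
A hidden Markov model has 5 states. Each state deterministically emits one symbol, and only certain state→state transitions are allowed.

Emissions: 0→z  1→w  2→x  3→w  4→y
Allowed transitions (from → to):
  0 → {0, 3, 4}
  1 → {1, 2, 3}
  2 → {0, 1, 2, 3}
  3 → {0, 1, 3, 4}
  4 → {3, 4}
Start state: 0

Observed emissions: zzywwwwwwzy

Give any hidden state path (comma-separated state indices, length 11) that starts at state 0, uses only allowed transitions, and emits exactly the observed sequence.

0,0,4,3,3,1,1,3,3,0,4

  [0] z  {0}  => 0  start
  [1] z  {0}  => 0  0->0 ok
  [2] y  {4}  => 4  0->4 ok
  [3] w  {1,3}  => 3  4->3 ok
  [4] w  {1,3}  => 3  3->3 ok
  [5] w  {1,3}  => 1  3->1 ok
  [6] w  {1,3}  => 1  1->1 ok
  [7] w  {1,3}  => 3  1->3 ok
  [8] w  {1,3}  => 3  3->3 ok
  [9] z  {0}  => 0  3->0 ok
  [10] y  {4}  => 4  0->4 ok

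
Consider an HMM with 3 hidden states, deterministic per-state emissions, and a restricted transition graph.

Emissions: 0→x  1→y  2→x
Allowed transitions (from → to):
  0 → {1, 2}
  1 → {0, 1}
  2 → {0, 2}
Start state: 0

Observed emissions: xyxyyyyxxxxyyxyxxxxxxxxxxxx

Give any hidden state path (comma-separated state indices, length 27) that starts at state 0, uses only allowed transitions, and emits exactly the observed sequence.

0,1,0,1,1,1,1,0,2,2,0,1,1,0,1,0,2,2,2,0,2,2,0,2,2,2,0

  0: obs=x cand={0,2} pick 0 [start]
  1: obs=y cand={1} pick 1 [0->1 ok]
  2: obs=x cand={0,2} pick 0 [1->0 ok]
  3: obs=y cand={1} pick 1 [0->1 ok]
  4: obs=y cand={1} pick 1 [1->1 ok]
  5: obs=y cand={1} pick 1 [1->1 ok]
  6: obs=y cand={1} pick 1 [1->1 ok]
  7: obs=x cand={0,2} pick 0 [1->0 ok]
  8: obs=x cand={0,2} pick 2 [0->2 ok]
  9: obs=x cand={0,2} pick 2 [2->2 ok]
  10: obs=x cand={0,2} pick 0 [2->0 ok]
  11: obs=y cand={1} pick 1 [0->1 ok]
  12: obs=y cand={1} pick 1 [1->1 ok]
  13: obs=x cand={0,2} pick 0 [1->0 ok]
  14: obs=y cand={1} pick 1 [0->1 ok]
  15: obs=x cand={0,2} pick 0 [1->0 ok]
  16: obs=x cand={0,2} pick 2 [0->2 ok]
  17: obs=x cand={0,2} pick 2 [2->2 ok]
  18: obs=x cand={0,2} pick 2 [2->2 ok]
  19: obs=x cand={0,2} pick 0 [2->0 ok]
  20: obs=x cand={0,2} pick 2 [0->2 ok]
  21: obs=x cand={0,2} pick 2 [2->2 ok]
  22: obs=x cand={0,2} pick 0 [2->0 ok]
  23: obs=x cand={0,2} pick 2 [0->2 ok]
  24: obs=x cand={0,2} pick 2 [2->2 ok]
  25: obs=x cand={0,2} pick 2 [2->2 ok]
  26: obs=x cand={0,2} pick 0 [2->0 ok]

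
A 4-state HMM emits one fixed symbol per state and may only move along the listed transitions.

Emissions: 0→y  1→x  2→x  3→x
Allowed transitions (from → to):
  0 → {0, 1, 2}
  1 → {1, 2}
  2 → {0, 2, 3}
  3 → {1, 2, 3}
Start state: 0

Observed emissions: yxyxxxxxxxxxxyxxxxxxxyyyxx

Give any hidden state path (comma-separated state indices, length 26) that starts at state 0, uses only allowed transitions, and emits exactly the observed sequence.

0,2,0,1,1,2,3,2,3,2,2,3,2,0,1,2,2,2,3,3,2,0,0,0,1,2

  0: obs=y cand={0} pick 0 [start]
  1: obs=x cand={1,2,3} pick 2 [0->2 ok]
  2: obs=y cand={0} pick 0 [2->0 ok]
  3: obs=x cand={1,2,3} pick 1 [0->1 ok]
  4: obs=x cand={1,2,3} pick 1 [1->1 ok]
  5: obs=x cand={1,2,3} pick 2 [1->2 ok]
  6: obs=x cand={1,2,3} pick 3 [2->3 ok]
  7: obs=x cand={1,2,3} pick 2 [3->2 ok]
  8: obs=x cand={1,2,3} pick 3 [2->3 ok]
  9: obs=x cand={1,2,3} pick 2 [3->2 ok]
  10: obs=x cand={1,2,3} pick 2 [2->2 ok]
  11: obs=x cand={1,2,3} pick 3 [2->3 ok]
  12: obs=x cand={1,2,3} pick 2 [3->2 ok]
  13: obs=y cand={0} pick 0 [2->0 ok]
  14: obs=x cand={1,2,3} pick 1 [0->1 ok]
  15: obs=x cand={1,2,3} pick 2 [1->2 ok]
  16: obs=x cand={1,2,3} pick 2 [2->2 ok]
  17: obs=x cand={1,2,3} pick 2 [2->2 ok]
  18: obs=x cand={1,2,3} pick 3 [2->3 ok]
  19: obs=x cand={1,2,3} pick 3 [3->3 ok]
  20: obs=x cand={1,2,3} pick 2 [3->2 ok]
  21: obs=y cand={0} pick 0 [2->0 ok]
  22: obs=y cand={0} pick 0 [0->0 ok]
  23: obs=y cand={0} pick 0 [0->0 ok]
  24: obs=x cand={1,2,3} pick 1 [0->1 ok]
  25: obs=x cand={1,2,3} pick 2 [1->2 ok]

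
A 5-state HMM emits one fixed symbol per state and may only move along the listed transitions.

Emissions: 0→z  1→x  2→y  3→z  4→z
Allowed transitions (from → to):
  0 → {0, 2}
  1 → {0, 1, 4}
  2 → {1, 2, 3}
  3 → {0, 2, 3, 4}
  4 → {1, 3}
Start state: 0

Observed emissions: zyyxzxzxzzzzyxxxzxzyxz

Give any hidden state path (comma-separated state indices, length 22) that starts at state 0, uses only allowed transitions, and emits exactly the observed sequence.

0,2,2,1,4,1,4,1,4,3,0,0,2,1,1,1,4,1,0,2,1,4

  0: obs=z cand={0,3,4} pick 0 [start]
  1: obs=y cand={2} pick 2 [0->2 ok]
  2: obs=y cand={2} pick 2 [2->2 ok]
  3: obs=x cand={1} pick 1 [2->1 ok]
  4: obs=z cand={0,3,4} pick 4 [1->4 ok]
  5: obs=x cand={1} pick 1 [4->1 ok]
  6: obs=z cand={0,3,4} pick 4 [1->4 ok]
  7: obs=x cand={1} pick 1 [4->1 ok]
  8: obs=z cand={0,3,4} pick 4 [1->4 ok]
  9: obs=z cand={0,3,4} pick 3 [4->3 ok]
  10: obs=z cand={0,3,4} pick 0 [3->0 ok]
  11: obs=z cand={0,3,4} pick 0 [0->0 ok]
  12: obs=y cand={2} pick 2 [0->2 ok]
  13: obs=x cand={1} pick 1 [2->1 ok]
  14: obs=x cand={1} pick 1 [1->1 ok]
  15: obs=x cand={1} pick 1 [1->1 ok]
  16: obs=z cand={0,3,4} pick 4 [1->4 ok]
  17: obs=x cand={1} pick 1 [4->1 ok]
  18: obs=z cand={0,3,4} pick 0 [1->0 ok]
  19: obs=y cand={2} pick 2 [0->2 ok]
  20: obs=x cand={1} pick 1 [2->1 ok]
  21: obs=z cand={0,3,4} pick 4 [1->4 ok]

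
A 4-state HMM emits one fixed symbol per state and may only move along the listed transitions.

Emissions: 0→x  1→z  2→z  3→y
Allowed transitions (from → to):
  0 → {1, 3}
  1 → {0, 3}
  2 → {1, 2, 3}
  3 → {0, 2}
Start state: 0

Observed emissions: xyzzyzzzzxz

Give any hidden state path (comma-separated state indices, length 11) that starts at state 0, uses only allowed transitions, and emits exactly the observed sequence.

  t0 'x' -> {0}, take 0 (start)
  t1 'y' -> {3}, take 3 (0->3 ok)
  t2 'z' -> {1,2}, take 2 (3->2 ok)
  t3 'z' -> {1,2}, take 1 (2->1 ok)
  t4 'y' -> {3}, take 3 (1->3 ok)
  t5 'z' -> {1,2}, take 2 (3->2 ok)
  t6 'z' -> {1,2}, take 2 (2->2 ok)
  t7 'z' -> {1,2}, take 2 (2->2 ok)
  t8 'z' -> {1,2}, take 1 (2->1 ok)
  t9 'x' -> {0}, take 0 (1->0 ok)
  t10 'z' -> {1,2}, take 1 (0->1 ok)

0,3,2,1,3,2,2,2,1,0,1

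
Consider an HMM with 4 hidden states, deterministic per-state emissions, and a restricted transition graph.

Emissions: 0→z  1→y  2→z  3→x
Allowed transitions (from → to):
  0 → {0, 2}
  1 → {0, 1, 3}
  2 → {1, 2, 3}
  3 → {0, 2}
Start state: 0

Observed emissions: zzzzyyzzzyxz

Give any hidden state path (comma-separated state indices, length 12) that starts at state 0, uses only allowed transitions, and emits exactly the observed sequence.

  t0 'z' -> {0,2}, take 0 (start)
  t1 'z' -> {0,2}, take 0 (0->0 ok)
  t2 'z' -> {0,2}, take 0 (0->0 ok)
  t3 'z' -> {0,2}, take 2 (0->2 ok)
  t4 'y' -> {1}, take 1 (2->1 ok)
  t5 'y' -> {1}, take 1 (1->1 ok)
  t6 'z' -> {0,2}, take 0 (1->0 ok)
  t7 'z' -> {0,2}, take 0 (0->0 ok)
  t8 'z' -> {0,2}, take 2 (0->2 ok)
  t9 'y' -> {1}, take 1 (2->1 ok)
  t10 'x' -> {3}, take 3 (1->3 ok)
  t11 'z' -> {0,2}, take 2 (3->2 ok)

0,0,0,2,1,1,0,0,2,1,3,2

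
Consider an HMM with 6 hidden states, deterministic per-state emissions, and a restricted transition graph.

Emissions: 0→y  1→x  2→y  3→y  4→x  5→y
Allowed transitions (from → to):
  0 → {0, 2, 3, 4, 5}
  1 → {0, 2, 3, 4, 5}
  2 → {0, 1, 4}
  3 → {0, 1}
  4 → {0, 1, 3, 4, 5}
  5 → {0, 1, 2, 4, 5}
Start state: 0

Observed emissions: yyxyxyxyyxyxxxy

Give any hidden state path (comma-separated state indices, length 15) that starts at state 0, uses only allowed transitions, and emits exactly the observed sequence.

  0: obs=y cand={0,2,3,5} pick 0 [start]
  1: obs=y cand={0,2,3,5} pick 2 [0->2 ok]
  2: obs=x cand={1,4} pick 4 [2->4 ok]
  3: obs=y cand={0,2,3,5} pick 0 [4->0 ok]
  4: obs=x cand={1,4} pick 4 [0->4 ok]
  5: obs=y cand={0,2,3,5} pick 5 [4->5 ok]
  6: obs=x cand={1,4} pick 4 [5->4 ok]
  7: obs=y cand={0,2,3,5} pick 0 [4->0 ok]
  8: obs=y cand={0,2,3,5} pick 3 [0->3 ok]
  9: obs=x cand={1,4} pick 1 [3->1 ok]
  10: obs=y cand={0,2,3,5} pick 5 [1->5 ok]
  11: obs=x cand={1,4} pick 1 [5->1 ok]
  12: obs=x cand={1,4} pick 4 [1->4 ok]
  13: obs=x cand={1,4} pick 4 [4->4 ok]
  14: obs=y cand={0,2,3,5} pick 0 [4->0 ok]

0,2,4,0,4,5,4,0,3,1,5,1,4,4,0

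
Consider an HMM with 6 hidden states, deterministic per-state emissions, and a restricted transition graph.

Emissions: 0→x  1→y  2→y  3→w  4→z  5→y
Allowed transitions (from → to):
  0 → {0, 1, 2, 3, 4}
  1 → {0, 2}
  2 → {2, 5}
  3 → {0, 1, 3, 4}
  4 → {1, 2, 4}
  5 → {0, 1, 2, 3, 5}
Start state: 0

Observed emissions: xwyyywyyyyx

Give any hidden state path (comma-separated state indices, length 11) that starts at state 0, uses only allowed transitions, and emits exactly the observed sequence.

0,3,1,2,5,3,1,2,5,1,0

  pos 0: x in {0}, choose 0; start
  pos 1: w in {3}, choose 3; 0->3 ok
  pos 2: y in {1,2,5}, choose 1; 3->1 ok
  pos 3: y in {1,2,5}, choose 2; 1->2 ok
  pos 4: y in {1,2,5}, choose 5; 2->5 ok
  pos 5: w in {3}, choose 3; 5->3 ok
  pos 6: y in {1,2,5}, choose 1; 3->1 ok
  pos 7: y in {1,2,5}, choose 2; 1->2 ok
  pos 8: y in {1,2,5}, choose 5; 2->5 ok
  pos 9: y in {1,2,5}, choose 1; 5->1 ok
  pos 10: x in {0}, choose 0; 1->0 ok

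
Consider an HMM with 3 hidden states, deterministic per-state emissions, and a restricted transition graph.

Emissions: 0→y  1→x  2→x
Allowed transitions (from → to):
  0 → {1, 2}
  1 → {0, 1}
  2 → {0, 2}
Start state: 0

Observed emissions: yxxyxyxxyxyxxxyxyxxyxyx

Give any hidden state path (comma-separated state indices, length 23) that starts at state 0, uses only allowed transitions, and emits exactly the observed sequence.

  [0] y  {0}  => 0  start
  [1] x  {1,2}  => 1  0->1 ok
  [2] x  {1,2}  => 1  1->1 ok
  [3] y  {0}  => 0  1->0 ok
  [4] x  {1,2}  => 1  0->1 ok
  [5] y  {0}  => 0  1->0 ok
  [6] x  {1,2}  => 1  0->1 ok
  [7] x  {1,2}  => 1  1->1 ok
  [8] y  {0}  => 0  1->0 ok
  [9] x  {1,2}  => 1  0->1 ok
  [10] y  {0}  => 0  1->0 ok
  [11] x  {1,2}  => 2  0->2 ok
  [12] x  {1,2}  => 2  2->2 ok
  [13] x  {1,2}  => 2  2->2 ok
  [14] y  {0}  => 0  2->0 ok
  [15] x  {1,2}  => 1  0->1 ok
  [16] y  {0}  => 0  1->0 ok
  [17] x  {1,2}  => 1  0->1 ok
  [18] x  {1,2}  => 1  1->1 ok
  [19] y  {0}  => 0  1->0 ok
  [20] x  {1,2}  => 1  0->1 ok
  [21] y  {0}  => 0  1->0 ok
  [22] x  {1,2}  => 1  0->1 ok

0,1,1,0,1,0,1,1,0,1,0,2,2,2,0,1,0,1,1,0,1,0,1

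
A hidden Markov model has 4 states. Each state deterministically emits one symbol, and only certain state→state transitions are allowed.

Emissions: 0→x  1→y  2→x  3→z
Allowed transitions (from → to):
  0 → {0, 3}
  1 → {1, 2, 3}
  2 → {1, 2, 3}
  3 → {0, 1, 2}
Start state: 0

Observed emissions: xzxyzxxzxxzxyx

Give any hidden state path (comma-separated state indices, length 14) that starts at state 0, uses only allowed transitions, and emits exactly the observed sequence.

  [0] x  {0,2}  => 0  start
  [1] z  {3}  => 3  0->3 ok
  [2] x  {0,2}  => 2  3->2 ok
  [3] y  {1}  => 1  2->1 ok
  [4] z  {3}  => 3  1->3 ok
  [5] x  {0,2}  => 0  3->0 ok
  [6] x  {0,2}  => 0  0->0 ok
  [7] z  {3}  => 3  0->3 ok
  [8] x  {0,2}  => 0  3->0 ok
  [9] x  {0,2}  => 0  0->0 ok
  [10] z  {3}  => 3  0->3 ok
  [11] x  {0,2}  => 2  3->2 ok
  [12] y  {1}  => 1  2->1 ok
  [13] x  {0,2}  => 2  1->2 ok

0,3,2,1,3,0,0,3,0,0,3,2,1,2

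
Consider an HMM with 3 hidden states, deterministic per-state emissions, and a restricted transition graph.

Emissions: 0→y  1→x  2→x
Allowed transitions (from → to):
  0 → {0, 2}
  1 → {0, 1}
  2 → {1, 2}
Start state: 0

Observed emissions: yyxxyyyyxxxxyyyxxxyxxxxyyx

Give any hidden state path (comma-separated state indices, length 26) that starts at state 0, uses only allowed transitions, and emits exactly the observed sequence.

  [0] y  {0}  => 0  start
  [1] y  {0}  => 0  0->0 ok
  [2] x  {1,2}  => 2  0->2 ok
  [3] x  {1,2}  => 1  2->1 ok
  [4] y  {0}  => 0  1->0 ok
  [5] y  {0}  => 0  0->0 ok
  [6] y  {0}  => 0  0->0 ok
  [7] y  {0}  => 0  0->0 ok
  [8] x  {1,2}  => 2  0->2 ok
  [9] x  {1,2}  => 2  2->2 ok
  [10] x  {1,2}  => 2  2->2 ok
  [11] x  {1,2}  => 1  2->1 ok
  [12] y  {0}  => 0  1->0 ok
  [13] y  {0}  => 0  0->0 ok
  [14] y  {0}  => 0  0->0 ok
  [15] x  {1,2}  => 2  0->2 ok
  [16] x  {1,2}  => 2  2->2 ok
  [17] x  {1,2}  => 1  2->1 ok
  [18] y  {0}  => 0  1->0 ok
  [19] x  {1,2}  => 2  0->2 ok
  [20] x  {1,2}  => 2  2->2 ok
  [21] x  {1,2}  => 1  2->1 ok
  [22] x  {1,2}  => 1  1->1 ok
  [23] y  {0}  => 0  1->0 ok
  [24] y  {0}  => 0  0->0 ok
  [25] x  {1,2}  => 2  0->2 ok

0,0,2,1,0,0,0,0,2,2,2,1,0,0,0,2,2,1,0,2,2,1,1,0,0,2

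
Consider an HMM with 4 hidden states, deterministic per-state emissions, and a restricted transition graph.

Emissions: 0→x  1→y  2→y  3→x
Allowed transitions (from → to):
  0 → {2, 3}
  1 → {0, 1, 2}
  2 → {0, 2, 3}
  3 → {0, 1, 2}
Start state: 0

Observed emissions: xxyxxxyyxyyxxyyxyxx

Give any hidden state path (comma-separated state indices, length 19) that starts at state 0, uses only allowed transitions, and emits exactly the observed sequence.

  t0 'x' -> {0,3}, take 0 (start)
  t1 'x' -> {0,3}, take 3 (0->3 ok)
  t2 'y' -> {1,2}, take 2 (3->2 ok)
  t3 'x' -> {0,3}, take 3 (2->3 ok)
  t4 'x' -> {0,3}, take 0 (3->0 ok)
  t5 'x' -> {0,3}, take 3 (0->3 ok)
  t6 'y' -> {1,2}, take 2 (3->2 ok)
  t7 'y' -> {1,2}, take 2 (2->2 ok)
  t8 'x' -> {0,3}, take 3 (2->3 ok)
  t9 'y' -> {1,2}, take 1 (3->1 ok)
  t10 'y' -> {1,2}, take 2 (1->2 ok)
  t11 'x' -> {0,3}, take 0 (2->0 ok)
  t12 'x' -> {0,3}, take 3 (0->3 ok)
  t13 'y' -> {1,2}, take 1 (3->1 ok)
  t14 'y' -> {1,2}, take 2 (1->2 ok)
  t15 'x' -> {0,3}, take 0 (2->0 ok)
  t16 'y' -> {1,2}, take 2 (0->2 ok)
  t17 'x' -> {0,3}, take 0 (2->0 ok)
  t18 'x' -> {0,3}, take 3 (0->3 ok)

0,3,2,3,0,3,2,2,3,1,2,0,3,1,2,0,2,0,3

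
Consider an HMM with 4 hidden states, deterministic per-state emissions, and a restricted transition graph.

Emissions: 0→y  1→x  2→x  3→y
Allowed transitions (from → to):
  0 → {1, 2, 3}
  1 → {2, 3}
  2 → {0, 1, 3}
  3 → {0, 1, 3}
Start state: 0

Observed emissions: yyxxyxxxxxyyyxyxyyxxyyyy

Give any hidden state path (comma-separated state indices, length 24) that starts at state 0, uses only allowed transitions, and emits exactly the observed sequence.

0,3,1,2,0,2,1,2,1,2,3,3,0,2,3,1,3,3,1,2,3,0,3,0

  0: obs=y cand={0,3} pick 0 [start]
  1: obs=y cand={0,3} pick 3 [0->3 ok]
  2: obs=x cand={1,2} pick 1 [3->1 ok]
  3: obs=x cand={1,2} pick 2 [1->2 ok]
  4: obs=y cand={0,3} pick 0 [2->0 ok]
  5: obs=x cand={1,2} pick 2 [0->2 ok]
  6: obs=x cand={1,2} pick 1 [2->1 ok]
  7: obs=x cand={1,2} pick 2 [1->2 ok]
  8: obs=x cand={1,2} pick 1 [2->1 ok]
  9: obs=x cand={1,2} pick 2 [1->2 ok]
  10: obs=y cand={0,3} pick 3 [2->3 ok]
  11: obs=y cand={0,3} pick 3 [3->3 ok]
  12: obs=y cand={0,3} pick 0 [3->0 ok]
  13: obs=x cand={1,2} pick 2 [0->2 ok]
  14: obs=y cand={0,3} pick 3 [2->3 ok]
  15: obs=x cand={1,2} pick 1 [3->1 ok]
  16: obs=y cand={0,3} pick 3 [1->3 ok]
  17: obs=y cand={0,3} pick 3 [3->3 ok]
  18: obs=x cand={1,2} pick 1 [3->1 ok]
  19: obs=x cand={1,2} pick 2 [1->2 ok]
  20: obs=y cand={0,3} pick 3 [2->3 ok]
  21: obs=y cand={0,3} pick 0 [3->0 ok]
  22: obs=y cand={0,3} pick 3 [0->3 ok]
  23: obs=y cand={0,3} pick 0 [3->0 ok]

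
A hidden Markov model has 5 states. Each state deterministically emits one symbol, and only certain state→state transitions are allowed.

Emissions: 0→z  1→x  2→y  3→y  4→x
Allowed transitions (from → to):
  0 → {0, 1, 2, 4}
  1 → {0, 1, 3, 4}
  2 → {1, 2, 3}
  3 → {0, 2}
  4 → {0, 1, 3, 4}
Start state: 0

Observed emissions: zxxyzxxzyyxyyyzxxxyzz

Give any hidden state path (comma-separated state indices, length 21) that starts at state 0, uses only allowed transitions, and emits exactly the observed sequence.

0,1,1,3,0,4,1,0,2,2,1,3,2,3,0,1,4,4,3,0,0

  t0 'z' -> {0}, take 0 (start)
  t1 'x' -> {1,4}, take 1 (0->1 ok)
  t2 'x' -> {1,4}, take 1 (1->1 ok)
  t3 'y' -> {2,3}, take 3 (1->3 ok)
  t4 'z' -> {0}, take 0 (3->0 ok)
  t5 'x' -> {1,4}, take 4 (0->4 ok)
  t6 'x' -> {1,4}, take 1 (4->1 ok)
  t7 'z' -> {0}, take 0 (1->0 ok)
  t8 'y' -> {2,3}, take 2 (0->2 ok)
  t9 'y' -> {2,3}, take 2 (2->2 ok)
  t10 'x' -> {1,4}, take 1 (2->1 ok)
  t11 'y' -> {2,3}, take 3 (1->3 ok)
  t12 'y' -> {2,3}, take 2 (3->2 ok)
  t13 'y' -> {2,3}, take 3 (2->3 ok)
  t14 'z' -> {0}, take 0 (3->0 ok)
  t15 'x' -> {1,4}, take 1 (0->1 ok)
  t16 'x' -> {1,4}, take 4 (1->4 ok)
  t17 'x' -> {1,4}, take 4 (4->4 ok)
  t18 'y' -> {2,3}, take 3 (4->3 ok)
  t19 'z' -> {0}, take 0 (3->0 ok)
  t20 'z' -> {0}, take 0 (0->0 ok)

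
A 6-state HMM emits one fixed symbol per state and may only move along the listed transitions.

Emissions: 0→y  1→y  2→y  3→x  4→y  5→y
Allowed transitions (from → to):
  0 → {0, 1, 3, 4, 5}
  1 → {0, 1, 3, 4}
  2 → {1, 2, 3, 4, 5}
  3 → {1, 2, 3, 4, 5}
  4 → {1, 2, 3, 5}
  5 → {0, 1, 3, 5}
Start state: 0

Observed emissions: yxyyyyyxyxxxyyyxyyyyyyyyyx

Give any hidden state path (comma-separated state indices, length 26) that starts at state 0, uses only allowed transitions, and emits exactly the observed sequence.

  [0] y  {0,1,2,4,5}  => 0  start
  [1] x  {3}  => 3  0->3 ok
  [2] y  {0,1,2,4,5}  => 2  3->2 ok
  [3] y  {0,1,2,4,5}  => 1  2->1 ok
  [4] y  {0,1,2,4,5}  => 1  1->1 ok
  [5] y  {0,1,2,4,5}  => 4  1->4 ok
  [6] y  {0,1,2,4,5}  => 2  4->2 ok
  [7] x  {3}  => 3  2->3 ok
  [8] y  {0,1,2,4,5}  => 5  3->5 ok
  [9] x  {3}  => 3  5->3 ok
  [10] x  {3}  => 3  3->3 ok
  [11] x  {3}  => 3  3->3 ok
  [12] y  {0,1,2,4,5}  => 4  3->4 ok
  [13] y  {0,1,2,4,5}  => 1  4->1 ok
  [14] y  {0,1,2,4,5}  => 0  1->0 ok
  [15] x  {3}  => 3  0->3 ok
  [16] y  {0,1,2,4,5}  => 2  3->2 ok
  [17] y  {0,1,2,4,5}  => 1  2->1 ok
  [18] y  {0,1,2,4,5}  => 0  1->0 ok
  [19] y  {0,1,2,4,5}  => 5  0->5 ok
  [20] y  {0,1,2,4,5}  => 0  5->0 ok
  [21] y  {0,1,2,4,5}  => 0  0->0 ok
  [22] y  {0,1,2,4,5}  => 5  0->5 ok
  [23] y  {0,1,2,4,5}  => 0  5->0 ok
  [24] y  {0,1,2,4,5}  => 0  0->0 ok
  [25] x  {3}  => 3  0->3 ok

0,3,2,1,1,4,2,3,5,3,3,3,4,1,0,3,2,1,0,5,0,0,5,0,0,3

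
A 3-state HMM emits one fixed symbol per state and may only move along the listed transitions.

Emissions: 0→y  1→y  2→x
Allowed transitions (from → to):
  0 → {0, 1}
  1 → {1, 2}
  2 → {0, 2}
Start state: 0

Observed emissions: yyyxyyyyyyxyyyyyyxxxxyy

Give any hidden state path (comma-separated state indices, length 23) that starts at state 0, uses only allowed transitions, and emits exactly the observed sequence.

  0: obs=y cand={0,1} pick 0 [start]
  1: obs=y cand={0,1} pick 0 [0->0 ok]
  2: obs=y cand={0,1} pick 1 [0->1 ok]
  3: obs=x cand={2} pick 2 [1->2 ok]
  4: obs=y cand={0,1} pick 0 [2->0 ok]
  5: obs=y cand={0,1} pick 0 [0->0 ok]
  6: obs=y cand={0,1} pick 0 [0->0 ok]
  7: obs=y cand={0,1} pick 0 [0->0 ok]
  8: obs=y cand={0,1} pick 0 [0->0 ok]
  9: obs=y cand={0,1} pick 1 [0->1 ok]
  10: obs=x cand={2} pick 2 [1->2 ok]
  11: obs=y cand={0,1} pick 0 [2->0 ok]
  12: obs=y cand={0,1} pick 0 [0->0 ok]
  13: obs=y cand={0,1} pick 0 [0->0 ok]
  14: obs=y cand={0,1} pick 1 [0->1 ok]
  15: obs=y cand={0,1} pick 1 [1->1 ok]
  16: obs=y cand={0,1} pick 1 [1->1 ok]
  17: obs=x cand={2} pick 2 [1->2 ok]
  18: obs=x cand={2} pick 2 [2->2 ok]
  19: obs=x cand={2} pick 2 [2->2 ok]
  20: obs=x cand={2} pick 2 [2->2 ok]
  21: obs=y cand={0,1} pick 0 [2->0 ok]
  22: obs=y cand={0,1} pick 1 [0->1 ok]

0,0,1,2,0,0,0,0,0,1,2,0,0,0,1,1,1,2,2,2,2,0,1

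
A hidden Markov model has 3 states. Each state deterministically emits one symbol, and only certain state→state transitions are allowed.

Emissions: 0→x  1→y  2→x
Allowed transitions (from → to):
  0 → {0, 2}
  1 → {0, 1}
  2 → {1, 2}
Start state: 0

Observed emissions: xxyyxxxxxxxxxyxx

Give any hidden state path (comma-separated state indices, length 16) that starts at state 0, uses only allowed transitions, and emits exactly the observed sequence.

  t0 'x' -> {0,2}, take 0 (start)
  t1 'x' -> {0,2}, take 2 (0->2 ok)
  t2 'y' -> {1}, take 1 (2->1 ok)
  t3 'y' -> {1}, take 1 (1->1 ok)
  t4 'x' -> {0,2}, take 0 (1->0 ok)
  t5 'x' -> {0,2}, take 0 (0->0 ok)
  t6 'x' -> {0,2}, take 0 (0->0 ok)
  t7 'x' -> {0,2}, take 0 (0->0 ok)
  t8 'x' -> {0,2}, take 0 (0->0 ok)
  t9 'x' -> {0,2}, take 0 (0->0 ok)
  t10 'x' -> {0,2}, take 2 (0->2 ok)
  t11 'x' -> {0,2}, take 2 (2->2 ok)
  t12 'x' -> {0,2}, take 2 (2->2 ok)
  t13 'y' -> {1}, take 1 (2->1 ok)
  t14 'x' -> {0,2}, take 0 (1->0 ok)
  t15 'x' -> {0,2}, take 2 (0->2 ok)

0,2,1,1,0,0,0,0,0,0,2,2,2,1,0,2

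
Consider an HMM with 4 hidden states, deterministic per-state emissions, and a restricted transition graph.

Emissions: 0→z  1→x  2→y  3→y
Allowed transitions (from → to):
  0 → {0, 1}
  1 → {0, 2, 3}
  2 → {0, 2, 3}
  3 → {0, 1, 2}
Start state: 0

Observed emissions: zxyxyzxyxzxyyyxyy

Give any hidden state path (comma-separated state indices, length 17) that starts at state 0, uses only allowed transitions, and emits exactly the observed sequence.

0,1,3,1,2,0,1,3,1,0,1,3,2,3,1,3,2

  pos 0: z in {0}, choose 0; start
  pos 1: x in {1}, choose 1; 0->1 ok
  pos 2: y in {2,3}, choose 3; 1->3 ok
  pos 3: x in {1}, choose 1; 3->1 ok
  pos 4: y in {2,3}, choose 2; 1->2 ok
  pos 5: z in {0}, choose 0; 2->0 ok
  pos 6: x in {1}, choose 1; 0->1 ok
  pos 7: y in {2,3}, choose 3; 1->3 ok
  pos 8: x in {1}, choose 1; 3->1 ok
  pos 9: z in {0}, choose 0; 1->0 ok
  pos 10: x in {1}, choose 1; 0->1 ok
  pos 11: y in {2,3}, choose 3; 1->3 ok
  pos 12: y in {2,3}, choose 2; 3->2 ok
  pos 13: y in {2,3}, choose 3; 2->3 ok
  pos 14: x in {1}, choose 1; 3->1 ok
  pos 15: y in {2,3}, choose 3; 1->3 ok
  pos 16: y in {2,3}, choose 2; 3->2 ok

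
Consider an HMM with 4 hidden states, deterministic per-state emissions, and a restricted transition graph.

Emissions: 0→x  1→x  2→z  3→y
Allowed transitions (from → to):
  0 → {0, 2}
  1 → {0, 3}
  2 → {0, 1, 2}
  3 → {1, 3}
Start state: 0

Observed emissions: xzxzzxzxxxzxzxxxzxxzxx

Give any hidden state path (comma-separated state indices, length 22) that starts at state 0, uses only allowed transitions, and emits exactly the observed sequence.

  [0] x  {0,1}  => 0  start
  [1] z  {2}  => 2  0->2 ok
  [2] x  {0,1}  => 0  2->0 ok
  [3] z  {2}  => 2  0->2 ok
  [4] z  {2}  => 2  2->2 ok
  [5] x  {0,1}  => 0  2->0 ok
  [6] z  {2}  => 2  0->2 ok
  [7] x  {0,1}  => 1  2->1 ok
  [8] x  {0,1}  => 0  1->0 ok
  [9] x  {0,1}  => 0  0->0 ok
  [10] z  {2}  => 2  0->2 ok
  [11] x  {0,1}  => 0  2->0 ok
  [12] z  {2}  => 2  0->2 ok
  [13] x  {0,1}  => 1  2->1 ok
  [14] x  {0,1}  => 0  1->0 ok
  [15] x  {0,1}  => 0  0->0 ok
  [16] z  {2}  => 2  0->2 ok
  [17] x  {0,1}  => 1  2->1 ok
  [18] x  {0,1}  => 0  1->0 ok
  [19] z  {2}  => 2  0->2 ok
  [20] x  {0,1}  => 1  2->1 ok
  [21] x  {0,1}  => 0  1->0 ok

0,2,0,2,2,0,2,1,0,0,2,0,2,1,0,0,2,1,0,2,1,0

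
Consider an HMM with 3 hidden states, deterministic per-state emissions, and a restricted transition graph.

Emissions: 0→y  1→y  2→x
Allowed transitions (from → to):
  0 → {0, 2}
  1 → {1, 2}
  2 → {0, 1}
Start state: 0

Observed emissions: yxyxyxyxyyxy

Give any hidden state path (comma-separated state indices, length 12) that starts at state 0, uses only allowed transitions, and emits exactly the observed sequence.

  0: obs=y cand={0,1} pick 0 [start]
  1: obs=x cand={2} pick 2 [0->2 ok]
  2: obs=y cand={0,1} pick 0 [2->0 ok]
  3: obs=x cand={2} pick 2 [0->2 ok]
  4: obs=y cand={0,1} pick 1 [2->1 ok]
  5: obs=x cand={2} pick 2 [1->2 ok]
  6: obs=y cand={0,1} pick 1 [2->1 ok]
  7: obs=x cand={2} pick 2 [1->2 ok]
  8: obs=y cand={0,1} pick 1 [2->1 ok]
  9: obs=y cand={0,1} pick 1 [1->1 ok]
  10: obs=x cand={2} pick 2 [1->2 ok]
  11: obs=y cand={0,1} pick 1 [2->1 ok]

0,2,0,2,1,2,1,2,1,1,2,1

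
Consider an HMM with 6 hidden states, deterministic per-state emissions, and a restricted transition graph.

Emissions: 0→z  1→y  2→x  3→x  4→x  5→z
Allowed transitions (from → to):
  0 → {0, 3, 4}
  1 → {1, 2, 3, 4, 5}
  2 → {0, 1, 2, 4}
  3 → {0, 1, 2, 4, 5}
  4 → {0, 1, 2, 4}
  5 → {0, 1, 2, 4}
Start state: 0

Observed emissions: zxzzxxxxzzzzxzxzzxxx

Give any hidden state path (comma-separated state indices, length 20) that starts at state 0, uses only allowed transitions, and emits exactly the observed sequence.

0,4,0,0,4,4,4,4,0,0,0,0,3,0,3,5,0,3,2,4

  pos 0: z in {0,5}, choose 0; start
  pos 1: x in {2,3,4}, choose 4; 0->4 ok
  pos 2: z in {0,5}, choose 0; 4->0 ok
  pos 3: z in {0,5}, choose 0; 0->0 ok
  pos 4: x in {2,3,4}, choose 4; 0->4 ok
  pos 5: x in {2,3,4}, choose 4; 4->4 ok
  pos 6: x in {2,3,4}, choose 4; 4->4 ok
  pos 7: x in {2,3,4}, choose 4; 4->4 ok
  pos 8: z in {0,5}, choose 0; 4->0 ok
  pos 9: z in {0,5}, choose 0; 0->0 ok
  pos 10: z in {0,5}, choose 0; 0->0 ok
  pos 11: z in {0,5}, choose 0; 0->0 ok
  pos 12: x in {2,3,4}, choose 3; 0->3 ok
  pos 13: z in {0,5}, choose 0; 3->0 ok
  pos 14: x in {2,3,4}, choose 3; 0->3 ok
  pos 15: z in {0,5}, choose 5; 3->5 ok
  pos 16: z in {0,5}, choose 0; 5->0 ok
  pos 17: x in {2,3,4}, choose 3; 0->3 ok
  pos 18: x in {2,3,4}, choose 2; 3->2 ok
  pos 19: x in {2,3,4}, choose 4; 2->4 ok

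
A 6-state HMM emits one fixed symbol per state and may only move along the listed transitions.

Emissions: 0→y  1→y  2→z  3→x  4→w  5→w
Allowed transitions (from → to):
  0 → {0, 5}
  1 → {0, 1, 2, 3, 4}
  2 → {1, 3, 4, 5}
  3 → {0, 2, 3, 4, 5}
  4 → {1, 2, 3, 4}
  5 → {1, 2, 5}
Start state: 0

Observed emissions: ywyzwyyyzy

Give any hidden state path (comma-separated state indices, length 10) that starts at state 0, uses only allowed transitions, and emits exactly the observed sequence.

0,5,1,2,5,1,1,1,2,1

  t0 'y' -> {0,1}, take 0 (start)
  t1 'w' -> {4,5}, take 5 (0->5 ok)
  t2 'y' -> {0,1}, take 1 (5->1 ok)
  t3 'z' -> {2}, take 2 (1->2 ok)
  t4 'w' -> {4,5}, take 5 (2->5 ok)
  t5 'y' -> {0,1}, take 1 (5->1 ok)
  t6 'y' -> {0,1}, take 1 (1->1 ok)
  t7 'y' -> {0,1}, take 1 (1->1 ok)
  t8 'z' -> {2}, take 2 (1->2 ok)
  t9 'y' -> {0,1}, take 1 (2->1 ok)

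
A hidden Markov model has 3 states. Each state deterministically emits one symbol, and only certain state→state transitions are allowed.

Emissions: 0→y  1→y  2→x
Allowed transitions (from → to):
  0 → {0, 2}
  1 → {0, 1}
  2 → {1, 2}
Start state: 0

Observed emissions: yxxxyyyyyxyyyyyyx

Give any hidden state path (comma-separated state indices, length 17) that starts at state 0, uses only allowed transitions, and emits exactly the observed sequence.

0,2,2,2,1,1,1,1,0,2,1,1,1,0,0,0,2

  0: obs=y cand={0,1} pick 0 [start]
  1: obs=x cand={2} pick 2 [0->2 ok]
  2: obs=x cand={2} pick 2 [2->2 ok]
  3: obs=x cand={2} pick 2 [2->2 ok]
  4: obs=y cand={0,1} pick 1 [2->1 ok]
  5: obs=y cand={0,1} pick 1 [1->1 ok]
  6: obs=y cand={0,1} pick 1 [1->1 ok]
  7: obs=y cand={0,1} pick 1 [1->1 ok]
  8: obs=y cand={0,1} pick 0 [1->0 ok]
  9: obs=x cand={2} pick 2 [0->2 ok]
  10: obs=y cand={0,1} pick 1 [2->1 ok]
  11: obs=y cand={0,1} pick 1 [1->1 ok]
  12: obs=y cand={0,1} pick 1 [1->1 ok]
  13: obs=y cand={0,1} pick 0 [1->0 ok]
  14: obs=y cand={0,1} pick 0 [0->0 ok]
  15: obs=y cand={0,1} pick 0 [0->0 ok]
  16: obs=x cand={2} pick 2 [0->2 ok]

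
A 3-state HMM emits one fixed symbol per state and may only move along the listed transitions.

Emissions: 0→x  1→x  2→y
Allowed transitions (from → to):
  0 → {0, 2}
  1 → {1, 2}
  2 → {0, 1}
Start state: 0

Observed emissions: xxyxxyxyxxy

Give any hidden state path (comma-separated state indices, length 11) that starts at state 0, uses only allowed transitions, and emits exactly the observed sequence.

0,0,2,0,0,2,0,2,1,1,2

  [0] x  {0,1}  => 0  start
  [1] x  {0,1}  => 0  0->0 ok
  [2] y  {2}  => 2  0->2 ok
  [3] x  {0,1}  => 0  2->0 ok
  [4] x  {0,1}  => 0  0->0 ok
  [5] y  {2}  => 2  0->2 ok
  [6] x  {0,1}  => 0  2->0 ok
  [7] y  {2}  => 2  0->2 ok
  [8] x  {0,1}  => 1  2->1 ok
  [9] x  {0,1}  => 1  1->1 ok
  [10] y  {2}  => 2  1->2 ok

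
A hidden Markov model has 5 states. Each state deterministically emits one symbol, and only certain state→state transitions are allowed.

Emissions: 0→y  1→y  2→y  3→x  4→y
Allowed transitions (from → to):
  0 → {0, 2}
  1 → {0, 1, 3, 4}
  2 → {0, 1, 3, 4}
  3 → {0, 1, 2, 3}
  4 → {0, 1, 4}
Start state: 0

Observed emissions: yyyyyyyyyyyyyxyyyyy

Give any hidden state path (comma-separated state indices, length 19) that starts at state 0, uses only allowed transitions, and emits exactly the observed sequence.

  t0 'y' -> {0,1,2,4}, take 0 (start)
  t1 'y' -> {0,1,2,4}, take 0 (0->0 ok)
  t2 'y' -> {0,1,2,4}, take 2 (0->2 ok)
  t3 'y' -> {0,1,2,4}, take 4 (2->4 ok)
  t4 'y' -> {0,1,2,4}, take 0 (4->0 ok)
  t5 'y' -> {0,1,2,4}, take 2 (0->2 ok)
  t6 'y' -> {0,1,2,4}, take 1 (2->1 ok)
  t7 'y' -> {0,1,2,4}, take 1 (1->1 ok)
  t8 'y' -> {0,1,2,4}, take 4 (1->4 ok)
  t9 'y' -> {0,1,2,4}, take 0 (4->0 ok)
  t10 'y' -> {0,1,2,4}, take 0 (0->0 ok)
  t11 'y' -> {0,1,2,4}, take 2 (0->2 ok)
  t12 'y' -> {0,1,2,4}, take 1 (2->1 ok)
  t13 'x' -> {3}, take 3 (1->3 ok)
  t14 'y' -> {0,1,2,4}, take 2 (3->2 ok)
  t15 'y' -> {0,1,2,4}, take 0 (2->0 ok)
  t16 'y' -> {0,1,2,4}, take 0 (0->0 ok)
  t17 'y' -> {0,1,2,4}, take 0 (0->0 ok)
  t18 'y' -> {0,1,2,4}, take 0 (0->0 ok)

0,0,2,4,0,2,1,1,4,0,0,2,1,3,2,0,0,0,0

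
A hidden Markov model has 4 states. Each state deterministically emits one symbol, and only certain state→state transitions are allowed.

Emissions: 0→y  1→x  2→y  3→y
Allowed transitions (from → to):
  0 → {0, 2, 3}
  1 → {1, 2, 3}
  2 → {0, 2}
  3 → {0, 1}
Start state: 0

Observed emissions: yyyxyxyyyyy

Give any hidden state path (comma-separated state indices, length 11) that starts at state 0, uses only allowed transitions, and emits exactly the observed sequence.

0,0,3,1,3,1,2,0,0,3,0

  t0 'y' -> {0,2,3}, take 0 (start)
  t1 'y' -> {0,2,3}, take 0 (0->0 ok)
  t2 'y' -> {0,2,3}, take 3 (0->3 ok)
  t3 'x' -> {1}, take 1 (3->1 ok)
  t4 'y' -> {0,2,3}, take 3 (1->3 ok)
  t5 'x' -> {1}, take 1 (3->1 ok)
  t6 'y' -> {0,2,3}, take 2 (1->2 ok)
  t7 'y' -> {0,2,3}, take 0 (2->0 ok)
  t8 'y' -> {0,2,3}, take 0 (0->0 ok)
  t9 'y' -> {0,2,3}, take 3 (0->3 ok)
  t10 'y' -> {0,2,3}, take 0 (3->0 ok)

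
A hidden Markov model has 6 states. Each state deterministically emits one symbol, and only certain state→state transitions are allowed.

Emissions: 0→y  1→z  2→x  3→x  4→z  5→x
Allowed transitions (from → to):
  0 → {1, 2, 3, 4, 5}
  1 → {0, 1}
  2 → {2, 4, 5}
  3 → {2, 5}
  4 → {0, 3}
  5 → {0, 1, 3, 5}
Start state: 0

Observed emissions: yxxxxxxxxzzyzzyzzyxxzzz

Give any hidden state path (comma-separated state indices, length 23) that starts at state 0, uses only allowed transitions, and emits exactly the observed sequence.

0,2,2,5,5,3,2,2,5,1,1,0,1,1,0,1,1,0,3,5,1,1,1

  pos 0: y in {0}, choose 0; start
  pos 1: x in {2,3,5}, choose 2; 0->2 ok
  pos 2: x in {2,3,5}, choose 2; 2->2 ok
  pos 3: x in {2,3,5}, choose 5; 2->5 ok
  pos 4: x in {2,3,5}, choose 5; 5->5 ok
  pos 5: x in {2,3,5}, choose 3; 5->3 ok
  pos 6: x in {2,3,5}, choose 2; 3->2 ok
  pos 7: x in {2,3,5}, choose 2; 2->2 ok
  pos 8: x in {2,3,5}, choose 5; 2->5 ok
  pos 9: z in {1,4}, choose 1; 5->1 ok
  pos 10: z in {1,4}, choose 1; 1->1 ok
  pos 11: y in {0}, choose 0; 1->0 ok
  pos 12: z in {1,4}, choose 1; 0->1 ok
  pos 13: z in {1,4}, choose 1; 1->1 ok
  pos 14: y in {0}, choose 0; 1->0 ok
  pos 15: z in {1,4}, choose 1; 0->1 ok
  pos 16: z in {1,4}, choose 1; 1->1 ok
  pos 17: y in {0}, choose 0; 1->0 ok
  pos 18: x in {2,3,5}, choose 3; 0->3 ok
  pos 19: x in {2,3,5}, choose 5; 3->5 ok
  pos 20: z in {1,4}, choose 1; 5->1 ok
  pos 21: z in {1,4}, choose 1; 1->1 ok
  pos 22: z in {1,4}, choose 1; 1->1 ok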